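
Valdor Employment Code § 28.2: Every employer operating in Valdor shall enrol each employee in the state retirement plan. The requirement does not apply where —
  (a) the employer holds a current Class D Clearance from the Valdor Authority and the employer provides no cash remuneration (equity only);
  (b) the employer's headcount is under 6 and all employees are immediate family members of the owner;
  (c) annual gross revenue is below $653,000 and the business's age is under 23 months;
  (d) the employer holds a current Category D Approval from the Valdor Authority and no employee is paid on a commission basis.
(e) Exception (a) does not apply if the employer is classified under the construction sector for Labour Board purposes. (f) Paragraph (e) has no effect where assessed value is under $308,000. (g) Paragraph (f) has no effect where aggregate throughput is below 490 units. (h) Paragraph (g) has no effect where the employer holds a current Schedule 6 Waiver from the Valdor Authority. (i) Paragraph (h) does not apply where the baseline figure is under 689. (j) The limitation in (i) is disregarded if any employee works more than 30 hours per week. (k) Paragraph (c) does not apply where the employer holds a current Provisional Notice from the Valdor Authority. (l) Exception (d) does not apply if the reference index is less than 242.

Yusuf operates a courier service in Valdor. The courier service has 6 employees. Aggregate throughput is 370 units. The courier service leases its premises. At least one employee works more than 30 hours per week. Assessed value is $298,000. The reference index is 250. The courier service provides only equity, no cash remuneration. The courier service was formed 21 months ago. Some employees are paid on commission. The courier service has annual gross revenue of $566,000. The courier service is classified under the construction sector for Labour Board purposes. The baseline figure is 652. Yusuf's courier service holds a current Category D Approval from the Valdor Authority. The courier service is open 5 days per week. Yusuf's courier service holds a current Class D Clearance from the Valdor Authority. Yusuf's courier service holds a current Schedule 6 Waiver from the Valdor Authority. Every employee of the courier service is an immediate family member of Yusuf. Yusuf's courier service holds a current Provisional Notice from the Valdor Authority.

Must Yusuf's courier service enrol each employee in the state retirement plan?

No — exception (a) applies; Yusuf's courier service is not required to enrol each employee in the state retirement plan.

All of (a)'s requirements are met (a current Class D Clearance is held; remuneration is equity-only). Applying paragraphs (e)–(j): (e) would limit (a) — the courier service is classified under the construction sector — but (f) sets (e) aside: (f) applies — assessed value is $298,000, under the $308,000 limit. (g) would limit (f) — aggregate throughput is 370 units, below the 490 units limit — but (h) sets (g) aside: (h) operates against (g): a current Schedule 6 Waiver is held. (i) would limit (h) — the baseline figure is 652, under the 689 limit — but (j) sets (i) aside: (j) is triggered — at least one employee exceeds 30 hours/week. (a) remains available.
Exception (b) requires that the employer's headcount is under 6; but the employer's headcount is 6, not under 6, so (b) is unavailable.
Exception (c)'s conditions are all satisfied: annual gross revenue is $566,000, below the $653,000 limit; the business's age is 21 months, under the 23 months limit. However, paragraph (k) must be considered: (k) is engaged — a current Provisional Notice is held. Exception (c) does not apply.
Exception (d) fails — some employees are paid on commission.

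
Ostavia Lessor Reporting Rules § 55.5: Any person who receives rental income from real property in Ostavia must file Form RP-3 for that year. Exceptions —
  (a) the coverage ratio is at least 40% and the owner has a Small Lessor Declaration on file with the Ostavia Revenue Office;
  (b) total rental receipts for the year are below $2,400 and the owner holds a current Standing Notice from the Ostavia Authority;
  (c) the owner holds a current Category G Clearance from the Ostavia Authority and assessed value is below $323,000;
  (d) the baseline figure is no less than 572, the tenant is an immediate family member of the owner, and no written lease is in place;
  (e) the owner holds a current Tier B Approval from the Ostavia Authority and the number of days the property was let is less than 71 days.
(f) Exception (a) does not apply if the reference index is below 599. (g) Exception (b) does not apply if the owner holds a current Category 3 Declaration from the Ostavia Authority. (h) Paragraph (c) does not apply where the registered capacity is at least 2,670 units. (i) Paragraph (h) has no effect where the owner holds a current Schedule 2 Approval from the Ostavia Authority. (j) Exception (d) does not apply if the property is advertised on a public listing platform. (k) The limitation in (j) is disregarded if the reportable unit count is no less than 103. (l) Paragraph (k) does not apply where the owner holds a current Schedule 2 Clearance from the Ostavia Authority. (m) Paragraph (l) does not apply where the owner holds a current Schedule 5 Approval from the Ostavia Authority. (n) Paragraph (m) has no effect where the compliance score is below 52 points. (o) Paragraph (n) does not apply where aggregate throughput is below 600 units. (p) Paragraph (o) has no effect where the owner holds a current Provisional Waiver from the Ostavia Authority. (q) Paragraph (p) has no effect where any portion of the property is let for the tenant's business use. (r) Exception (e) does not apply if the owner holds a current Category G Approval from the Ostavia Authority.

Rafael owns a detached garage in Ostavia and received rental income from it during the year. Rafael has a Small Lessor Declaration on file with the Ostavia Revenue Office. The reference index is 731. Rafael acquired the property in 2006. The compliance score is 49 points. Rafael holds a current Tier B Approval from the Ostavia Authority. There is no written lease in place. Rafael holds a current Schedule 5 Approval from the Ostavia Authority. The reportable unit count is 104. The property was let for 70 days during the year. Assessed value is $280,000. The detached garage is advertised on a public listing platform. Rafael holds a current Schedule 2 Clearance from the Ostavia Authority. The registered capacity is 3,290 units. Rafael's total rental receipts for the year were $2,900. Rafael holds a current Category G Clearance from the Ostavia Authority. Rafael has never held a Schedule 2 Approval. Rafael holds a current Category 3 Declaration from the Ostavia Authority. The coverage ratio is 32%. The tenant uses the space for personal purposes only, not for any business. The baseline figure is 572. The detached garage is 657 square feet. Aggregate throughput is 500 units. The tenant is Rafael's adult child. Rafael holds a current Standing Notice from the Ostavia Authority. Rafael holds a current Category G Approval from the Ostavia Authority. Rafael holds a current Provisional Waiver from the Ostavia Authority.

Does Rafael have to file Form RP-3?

Yes — Rafael must file Form RP-3.

Exception (a) fails — the coverage ratio is 32%, short of 40%.
Exception (b) requires that total rental receipts for the year are below $2,400; but total rental receipts for the year are $2,900, not below $2,400, so (b) is unavailable.
All of (c)'s requirements are met (a current Category G Clearance is held; assessed value is $280,000, below the $323,000 limit). But: (h) operates against (c): the registered capacity is 3,290 units, meeting the 2,670 units threshold. (i), which would lift (h), is not triggered — the Schedule 2 Approval is not current. Exception (c) does not apply.
Exception (d)'s conditions are all satisfied: the baseline figure is 572, meeting the 572 threshold; the tenant is an immediate family member; there is no written lease. Turning to paragraphs (j)–(q): (j) is triggered — the property is publicly advertised. (k) applies (the reportable unit count is 104, meeting the 103 threshold), but is set aside by (l): (l) operates against (k): a current Schedule 2 Clearance is held. (m) is engaged (a current Schedule 5 Approval is held), but is itself disapplied by (n): (n) operates against (m): the compliance score is 49 points, below the 52 points limit. (o) is triggered (aggregate throughput is 500 units, below the 600 units limit), but is overridden by (p): (p) applies — a current Provisional Waiver is held. (q), which would lift (p), is not engaged — the space is used for personal purposes only. So (d) is unavailable.
Exception (e)'s conditions are all satisfied: a current Tier B Approval is held; the number of days the property was let is 70 days, less than the 71 days limit. But: (r) is engaged — a current Category G Approval is held. Exception (e) does not apply.
Every exception is unavailable, so the rule governs.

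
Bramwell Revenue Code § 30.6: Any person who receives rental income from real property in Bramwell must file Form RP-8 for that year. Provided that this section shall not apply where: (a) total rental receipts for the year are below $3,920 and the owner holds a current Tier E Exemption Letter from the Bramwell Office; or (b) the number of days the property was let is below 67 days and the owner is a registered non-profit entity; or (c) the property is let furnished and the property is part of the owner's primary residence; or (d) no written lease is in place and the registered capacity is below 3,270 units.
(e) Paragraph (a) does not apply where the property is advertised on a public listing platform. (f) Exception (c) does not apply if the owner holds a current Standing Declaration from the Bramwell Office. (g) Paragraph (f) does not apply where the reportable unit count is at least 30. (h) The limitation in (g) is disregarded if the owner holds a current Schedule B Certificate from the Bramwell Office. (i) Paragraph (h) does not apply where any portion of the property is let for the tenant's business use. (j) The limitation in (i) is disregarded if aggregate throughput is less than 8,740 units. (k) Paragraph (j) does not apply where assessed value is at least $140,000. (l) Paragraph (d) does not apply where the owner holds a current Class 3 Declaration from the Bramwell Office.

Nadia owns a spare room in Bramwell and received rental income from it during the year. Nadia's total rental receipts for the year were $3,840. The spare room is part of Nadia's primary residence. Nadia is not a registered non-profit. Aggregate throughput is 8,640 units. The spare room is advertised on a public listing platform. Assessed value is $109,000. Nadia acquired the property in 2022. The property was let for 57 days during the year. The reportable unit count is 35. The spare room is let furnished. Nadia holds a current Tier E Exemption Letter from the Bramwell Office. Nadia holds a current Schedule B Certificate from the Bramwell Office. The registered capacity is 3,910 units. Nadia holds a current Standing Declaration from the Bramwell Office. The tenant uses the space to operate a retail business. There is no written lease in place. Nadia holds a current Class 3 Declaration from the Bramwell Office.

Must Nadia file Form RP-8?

Yes — Nadia must file Form RP-8.

Exception (a) is satisfied on its face — total rental receipts for the year are $3,840, below the $3,920 limit; a current Tier E Exemption Letter is held. But: (e) operates against (a): the property is publicly advertised. Exception (a) does not apply.
Exception (b) requires that the owner is a registered non-profit entity; but Nadia is not a registered non-profit, so (b) is unavailable.
All of (c)'s requirements are met (the property is let furnished; the spare room is part of the primary residence). However, paragraphs (f)–(k) must be considered: (f) operates against (c): a current Standing Declaration is held. (g) would limit (f) — the reportable unit count is 35, meeting the 30 threshold — but (h) sets (g) aside: (h) operates — a current Schedule B Certificate is held. (i) applies (the space is let for business use), but yields to (j): (j) is triggered — aggregate throughput is 8,640 units, less than the 8,740 units limit. (k), which would lift (j), is inapplicable — assessed value is $109,000, short of $140,000. So (c) is unavailable.
Exception (d) fails — the registered capacity is 3,910 units, not below 3,270 units.
No exception applies. The general rule governs.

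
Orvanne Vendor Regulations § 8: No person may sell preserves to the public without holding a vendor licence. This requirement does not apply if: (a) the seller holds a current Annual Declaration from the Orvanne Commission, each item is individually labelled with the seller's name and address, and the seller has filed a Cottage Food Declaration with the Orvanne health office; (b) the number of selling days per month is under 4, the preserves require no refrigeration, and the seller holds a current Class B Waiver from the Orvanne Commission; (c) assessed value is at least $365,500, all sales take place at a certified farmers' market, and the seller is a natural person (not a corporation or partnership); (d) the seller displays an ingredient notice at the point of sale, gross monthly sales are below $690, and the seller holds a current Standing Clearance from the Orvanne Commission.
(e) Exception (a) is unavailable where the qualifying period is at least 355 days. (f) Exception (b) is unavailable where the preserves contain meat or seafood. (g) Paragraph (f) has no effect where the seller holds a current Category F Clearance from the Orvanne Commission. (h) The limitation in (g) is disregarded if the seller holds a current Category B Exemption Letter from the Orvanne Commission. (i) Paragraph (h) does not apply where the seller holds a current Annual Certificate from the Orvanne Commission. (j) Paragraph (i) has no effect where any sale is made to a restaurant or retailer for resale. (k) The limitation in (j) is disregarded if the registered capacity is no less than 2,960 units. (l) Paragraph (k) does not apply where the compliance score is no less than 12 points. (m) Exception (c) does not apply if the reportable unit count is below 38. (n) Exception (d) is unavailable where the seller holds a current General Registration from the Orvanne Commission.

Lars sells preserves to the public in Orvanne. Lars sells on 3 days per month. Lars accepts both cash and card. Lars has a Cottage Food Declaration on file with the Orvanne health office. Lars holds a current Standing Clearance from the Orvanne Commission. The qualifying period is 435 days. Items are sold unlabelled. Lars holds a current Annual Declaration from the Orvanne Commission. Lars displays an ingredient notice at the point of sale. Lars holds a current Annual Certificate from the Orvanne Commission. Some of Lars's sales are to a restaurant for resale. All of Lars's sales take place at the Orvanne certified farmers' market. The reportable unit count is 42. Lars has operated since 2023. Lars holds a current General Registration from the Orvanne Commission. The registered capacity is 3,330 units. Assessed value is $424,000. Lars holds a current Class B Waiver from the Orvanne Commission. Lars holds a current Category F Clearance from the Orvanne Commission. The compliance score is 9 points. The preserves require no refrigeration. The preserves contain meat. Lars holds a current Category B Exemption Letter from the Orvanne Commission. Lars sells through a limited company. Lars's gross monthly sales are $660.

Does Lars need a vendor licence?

Exception (a) fails — items are sold unlabelled.
All of (b)'s requirements are met (the number of selling days per month is 3, under the 4 limit; the preserves are shelf-stable; a current Class B Waiver is held). As to paragraphs (f)–(l): (f) would limit (b) — the preserves contain meat — but (g) sets (f) aside: (g) operates against (f): a current Category F Clearance is held. (h) would limit (g) — a current Category B Exemption Letter is held — but (i) sets (h) aside: (i) operates against (h): a current Annual Certificate is held. (j) is triggered (some sales are to a restaurant for resale), but is itself disapplied by (k): (k) operates against (j): the registered capacity is 3,330 units, meeting the 2,960 units threshold. (l), which would lift (k), is not triggered — the compliance score is 9 points, short of 12 points. Exception (b) stands.
Exception (c) fails — the seller operates through a limited company.
All of (d)'s requirements are met (an ingredient notice is displayed; gross monthly sales are $660, below the $690 limit; a current Standing Clearance is held). But applying paragraph (n): (n) operates — a current General Registration is held. Exception (d) does not apply.

No — exception (b) applies; Lars is not required to hold a vendor licence.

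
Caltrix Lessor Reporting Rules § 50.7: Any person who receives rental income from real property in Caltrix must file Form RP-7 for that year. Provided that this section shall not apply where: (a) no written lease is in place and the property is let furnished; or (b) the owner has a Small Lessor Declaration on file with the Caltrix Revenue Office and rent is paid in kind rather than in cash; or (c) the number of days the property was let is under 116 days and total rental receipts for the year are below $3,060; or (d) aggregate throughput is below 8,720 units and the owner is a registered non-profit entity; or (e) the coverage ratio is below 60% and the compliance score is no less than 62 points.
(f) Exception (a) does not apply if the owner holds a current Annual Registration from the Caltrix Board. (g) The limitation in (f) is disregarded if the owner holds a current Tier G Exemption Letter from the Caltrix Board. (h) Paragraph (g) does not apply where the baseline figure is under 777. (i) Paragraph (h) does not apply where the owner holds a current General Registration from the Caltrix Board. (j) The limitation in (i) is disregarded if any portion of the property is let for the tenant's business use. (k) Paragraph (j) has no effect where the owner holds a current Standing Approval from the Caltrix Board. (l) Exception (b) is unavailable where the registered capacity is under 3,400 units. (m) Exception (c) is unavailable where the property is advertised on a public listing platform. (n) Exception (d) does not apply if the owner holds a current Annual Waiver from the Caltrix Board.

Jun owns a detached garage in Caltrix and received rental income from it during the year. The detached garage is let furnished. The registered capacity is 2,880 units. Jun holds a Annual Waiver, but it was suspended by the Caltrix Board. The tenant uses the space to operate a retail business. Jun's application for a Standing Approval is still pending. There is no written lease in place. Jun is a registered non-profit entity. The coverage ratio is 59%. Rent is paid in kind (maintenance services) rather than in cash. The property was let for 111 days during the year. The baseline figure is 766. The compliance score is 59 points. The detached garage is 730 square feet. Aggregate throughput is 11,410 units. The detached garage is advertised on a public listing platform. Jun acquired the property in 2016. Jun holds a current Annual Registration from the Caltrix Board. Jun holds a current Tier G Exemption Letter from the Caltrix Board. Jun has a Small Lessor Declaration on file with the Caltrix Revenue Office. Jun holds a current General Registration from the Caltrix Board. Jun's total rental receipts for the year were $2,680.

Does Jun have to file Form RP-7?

All of (a)'s requirements are met (there is no written lease; the property is let furnished). Turning to paragraphs (f)–(k): (f) is engaged — a current Annual Registration is held. (g) would limit (f) — a current Tier G Exemption Letter is held — but (h) sets (g) aside: (h) is engaged — the baseline figure is 766, under the 777 limit. (i) would limit (h) — a current General Registration is held — but (j) sets (i) aside: (j) operates against (i): the space is let for business use. (k) is not triggered (no current Standing Approval is held), so (j) stands. (a) is therefore removed.
Exception (b)'s conditions are all satisfied: a Small Lessor Declaration is on file; rent is paid in kind. Turning to paragraph (l): (l) operates — the registered capacity is 2,880 units, under the 3,400 units limit. (b) is therefore removed.
Exception (c)'s conditions are all satisfied: the number of days the property was let is 111 days, under the 116 days limit; total rental receipts for the year are $2,680, below the $3,060 limit. However, paragraph (m) must be considered: (m) operates against (c): the property is publicly advertised. Exception (c) does not apply.
Exception (d) requires that aggregate throughput is below 8,720 units; but aggregate throughput is 11,410 units, not below 8,720 units, so (d) is unavailable.
Exception (e) does not apply: the compliance score is 59 points, short of 62 points.
Every exception is unavailable, so the rule governs.

Yes — Jun must file Form RP-7.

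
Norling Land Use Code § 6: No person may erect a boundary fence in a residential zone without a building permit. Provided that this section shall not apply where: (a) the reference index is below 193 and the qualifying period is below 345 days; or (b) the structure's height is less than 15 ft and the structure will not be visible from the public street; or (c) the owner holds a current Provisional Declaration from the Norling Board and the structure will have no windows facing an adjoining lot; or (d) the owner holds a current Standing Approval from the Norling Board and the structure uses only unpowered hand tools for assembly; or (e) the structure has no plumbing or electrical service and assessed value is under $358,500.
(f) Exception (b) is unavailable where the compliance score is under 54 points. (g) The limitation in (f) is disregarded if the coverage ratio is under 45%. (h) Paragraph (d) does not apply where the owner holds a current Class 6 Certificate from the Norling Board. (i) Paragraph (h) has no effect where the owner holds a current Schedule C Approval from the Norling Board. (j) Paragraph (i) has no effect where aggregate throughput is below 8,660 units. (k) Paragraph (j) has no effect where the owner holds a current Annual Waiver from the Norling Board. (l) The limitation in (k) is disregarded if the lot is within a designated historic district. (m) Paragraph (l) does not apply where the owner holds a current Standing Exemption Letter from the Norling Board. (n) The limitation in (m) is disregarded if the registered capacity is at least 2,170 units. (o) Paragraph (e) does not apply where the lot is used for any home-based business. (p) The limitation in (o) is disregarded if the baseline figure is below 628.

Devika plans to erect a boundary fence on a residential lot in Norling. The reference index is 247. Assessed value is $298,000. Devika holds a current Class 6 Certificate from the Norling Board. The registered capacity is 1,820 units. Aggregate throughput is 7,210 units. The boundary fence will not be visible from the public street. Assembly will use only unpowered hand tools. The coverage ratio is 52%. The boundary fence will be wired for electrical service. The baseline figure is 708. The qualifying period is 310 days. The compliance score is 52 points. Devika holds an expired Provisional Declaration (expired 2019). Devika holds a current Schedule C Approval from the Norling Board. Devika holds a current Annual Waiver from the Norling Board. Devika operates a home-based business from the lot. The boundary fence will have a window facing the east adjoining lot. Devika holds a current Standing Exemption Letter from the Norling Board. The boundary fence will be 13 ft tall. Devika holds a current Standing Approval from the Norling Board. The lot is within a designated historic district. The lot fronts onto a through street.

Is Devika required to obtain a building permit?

No — exception (d) applies; Devika does not need a building permit.

Exception (a) does not apply: the reference index is 247, not below 193.
Exception (b)'s conditions are all satisfied: the structure's height is 13 ft, less than the 15 ft limit; the structure will not be visible from the street. But applying paragraphs (f)–(g): (f) operates against (b): the compliance score is 52 points, under the 54 points limit. (g) is not engaged (the coverage ratio is 52%, not under 45%), so (f) stands. Exception (b) does not apply.
Exception (c) does not apply: the Provisional Declaration is not current.
All of (d)'s requirements are met (a current Standing Approval is held; assembly uses only hand tools). Under paragraphs (h)–(n): (h) operates (a current Class 6 Certificate is held), but is displaced by (i): (i) operates — a current Schedule C Approval is held. (j) would limit (i) — aggregate throughput is 7,210 units, below the 8,660 units limit — but (k) sets (j) aside: (k) operates against (j): a current Annual Waiver is held. (l) would limit (k) — the lot is in a historic district — but (m) sets (l) aside: (m) is triggered — a current Standing Exemption Letter is held. (n), which would lift (m), does not operate here — the registered capacity is 1,820 units, short of 2,170 units. Exception (d) stands.
Exception (e) requires that the structure has no plumbing or electrical service; but electrical service is planned, so (e) is unavailable.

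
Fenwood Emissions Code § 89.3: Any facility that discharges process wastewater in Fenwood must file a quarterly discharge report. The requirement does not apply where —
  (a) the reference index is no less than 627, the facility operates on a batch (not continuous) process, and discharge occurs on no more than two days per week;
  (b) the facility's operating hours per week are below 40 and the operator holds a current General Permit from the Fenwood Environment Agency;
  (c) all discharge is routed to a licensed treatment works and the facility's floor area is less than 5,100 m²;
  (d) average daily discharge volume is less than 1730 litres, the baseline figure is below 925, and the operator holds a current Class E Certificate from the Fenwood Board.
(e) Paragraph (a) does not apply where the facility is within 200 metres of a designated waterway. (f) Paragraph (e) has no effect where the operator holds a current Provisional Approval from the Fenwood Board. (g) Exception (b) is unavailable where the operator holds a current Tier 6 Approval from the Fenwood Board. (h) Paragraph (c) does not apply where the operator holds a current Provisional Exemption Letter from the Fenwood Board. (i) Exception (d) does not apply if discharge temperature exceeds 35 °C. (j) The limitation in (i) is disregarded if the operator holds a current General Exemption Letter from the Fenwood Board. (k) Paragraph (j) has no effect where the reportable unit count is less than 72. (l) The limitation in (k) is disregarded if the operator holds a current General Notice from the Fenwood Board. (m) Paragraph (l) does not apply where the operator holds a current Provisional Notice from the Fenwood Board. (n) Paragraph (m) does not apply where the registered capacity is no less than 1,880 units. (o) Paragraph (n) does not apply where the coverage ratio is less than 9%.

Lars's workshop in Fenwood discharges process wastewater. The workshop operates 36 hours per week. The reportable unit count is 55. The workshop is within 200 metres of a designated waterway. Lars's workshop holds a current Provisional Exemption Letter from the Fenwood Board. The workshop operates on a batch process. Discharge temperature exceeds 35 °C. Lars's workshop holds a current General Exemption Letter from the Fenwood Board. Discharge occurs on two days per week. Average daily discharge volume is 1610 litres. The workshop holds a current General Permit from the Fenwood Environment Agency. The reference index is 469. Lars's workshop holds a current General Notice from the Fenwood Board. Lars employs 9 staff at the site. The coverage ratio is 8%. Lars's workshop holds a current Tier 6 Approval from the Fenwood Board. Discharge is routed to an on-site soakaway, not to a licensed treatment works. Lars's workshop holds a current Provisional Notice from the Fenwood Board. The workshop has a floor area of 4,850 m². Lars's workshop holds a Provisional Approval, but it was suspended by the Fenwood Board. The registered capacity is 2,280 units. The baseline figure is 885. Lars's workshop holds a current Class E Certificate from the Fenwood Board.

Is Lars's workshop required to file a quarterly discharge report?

Yes — Lars's workshop must file a quarterly discharge report.

Exception (a) requires that the reference index is no less than 627; but the reference index is 469, short of 627, so (a) is unavailable.
Exception (b)'s conditions are all satisfied: the facility's operating hours per week are 36, below the 40 limit; a current General Permit is held. But: (g) operates against (b): a current Tier 6 Approval is held. (b) is therefore removed.
Exception (c) fails — discharge is not routed to a licensed treatment works.
Exception (d)'s conditions are all satisfied: average daily discharge volume is 1610 litres, less than the 1730 litres limit; the baseline figure is 885, below the 925 limit; a current Class E Certificate is held. However, paragraphs (i)–(o) must be considered: (i) operates against (d): discharge temperature exceeds 35 °C. (j) would limit (i) — a current General Exemption Letter is held — but (k) sets (j) aside: (k) is engaged — the reportable unit count is 55, less than the 72 limit. (l) would limit (k) — a current General Notice is held — but (m) sets (l) aside: (m) operates against (l): a current Provisional Notice is held. (n) applies (the registered capacity is 2,280 units, meeting the 1,880 units threshold), but is overridden by (o): (o) operates — the coverage ratio is 8%, less than the 9% limit. (d) is therefore removed.
Every exception is unavailable, so the rule governs.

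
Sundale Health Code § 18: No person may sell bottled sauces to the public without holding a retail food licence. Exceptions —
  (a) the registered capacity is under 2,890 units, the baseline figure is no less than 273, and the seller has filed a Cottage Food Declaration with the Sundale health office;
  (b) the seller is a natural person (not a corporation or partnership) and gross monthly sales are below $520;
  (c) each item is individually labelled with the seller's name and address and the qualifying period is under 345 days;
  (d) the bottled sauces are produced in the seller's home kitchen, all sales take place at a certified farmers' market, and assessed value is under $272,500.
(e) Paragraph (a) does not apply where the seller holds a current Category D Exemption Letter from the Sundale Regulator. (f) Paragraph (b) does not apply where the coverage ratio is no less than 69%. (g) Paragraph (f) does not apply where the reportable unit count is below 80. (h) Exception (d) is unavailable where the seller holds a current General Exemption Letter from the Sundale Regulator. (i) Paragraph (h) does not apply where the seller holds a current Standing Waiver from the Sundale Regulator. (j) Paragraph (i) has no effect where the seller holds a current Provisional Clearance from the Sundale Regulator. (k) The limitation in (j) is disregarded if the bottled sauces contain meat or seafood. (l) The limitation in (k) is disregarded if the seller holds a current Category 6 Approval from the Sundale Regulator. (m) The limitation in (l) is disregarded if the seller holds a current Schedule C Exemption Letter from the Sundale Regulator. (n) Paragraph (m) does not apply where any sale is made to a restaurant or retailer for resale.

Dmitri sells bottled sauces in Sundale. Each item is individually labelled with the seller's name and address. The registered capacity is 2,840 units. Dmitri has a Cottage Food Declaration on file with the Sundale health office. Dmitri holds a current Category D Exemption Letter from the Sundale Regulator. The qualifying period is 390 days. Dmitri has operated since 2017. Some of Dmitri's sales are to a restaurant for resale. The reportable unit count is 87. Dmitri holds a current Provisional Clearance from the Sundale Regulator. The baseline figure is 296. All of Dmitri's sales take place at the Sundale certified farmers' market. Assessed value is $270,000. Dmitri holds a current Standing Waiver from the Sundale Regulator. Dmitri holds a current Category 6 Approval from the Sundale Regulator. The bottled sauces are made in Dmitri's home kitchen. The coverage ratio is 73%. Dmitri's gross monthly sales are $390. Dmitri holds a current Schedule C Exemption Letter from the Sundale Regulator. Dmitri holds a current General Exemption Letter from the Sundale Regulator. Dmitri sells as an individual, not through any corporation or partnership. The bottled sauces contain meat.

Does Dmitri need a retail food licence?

Yes — Dmitri must hold a retail food licence.

Exception (a) is satisfied on its face — the registered capacity is 2,840 units, under the 2,890 units limit; the baseline figure is 296, meeting the 273 threshold; a Cottage Food Declaration is on file. Turning to paragraph (e): (e) applies — a current Category D Exemption Letter is held. So (a) is unavailable.
Exception (b)'s conditions are all satisfied: the seller is a natural person; gross monthly sales are $390, below the $520 limit. Turning to paragraphs (f)–(g): (f) is engaged — the coverage ratio is 73%, meeting the 69% threshold. (g) is not triggered (the reportable unit count is 87, not below 80), so (f) stands. Exception (b) does not apply.
Exception (c) fails — the qualifying period is 390 days, not under 345 days.
All of (d)'s requirements are met (the bottled sauces are home-kitchen produced; all sales are at a certified farmers' market; assessed value is $270,000, under the $272,500 limit). But: (h) operates against (d): a current General Exemption Letter is held. (i) is engaged (a current Standing Waiver is held), but is overridden by (j): (j) operates against (i): a current Provisional Clearance is held. (k) operates (the bottled sauces contain meat), but is itself disapplied by (l): (l) operates against (k): a current Category 6 Approval is held. (m) applies (a current Schedule C Exemption Letter is held), but is overridden by (n): (n) operates against (m): some sales are to a restaurant for resale. (d) is therefore removed.
Every exception is unavailable, so the rule governs.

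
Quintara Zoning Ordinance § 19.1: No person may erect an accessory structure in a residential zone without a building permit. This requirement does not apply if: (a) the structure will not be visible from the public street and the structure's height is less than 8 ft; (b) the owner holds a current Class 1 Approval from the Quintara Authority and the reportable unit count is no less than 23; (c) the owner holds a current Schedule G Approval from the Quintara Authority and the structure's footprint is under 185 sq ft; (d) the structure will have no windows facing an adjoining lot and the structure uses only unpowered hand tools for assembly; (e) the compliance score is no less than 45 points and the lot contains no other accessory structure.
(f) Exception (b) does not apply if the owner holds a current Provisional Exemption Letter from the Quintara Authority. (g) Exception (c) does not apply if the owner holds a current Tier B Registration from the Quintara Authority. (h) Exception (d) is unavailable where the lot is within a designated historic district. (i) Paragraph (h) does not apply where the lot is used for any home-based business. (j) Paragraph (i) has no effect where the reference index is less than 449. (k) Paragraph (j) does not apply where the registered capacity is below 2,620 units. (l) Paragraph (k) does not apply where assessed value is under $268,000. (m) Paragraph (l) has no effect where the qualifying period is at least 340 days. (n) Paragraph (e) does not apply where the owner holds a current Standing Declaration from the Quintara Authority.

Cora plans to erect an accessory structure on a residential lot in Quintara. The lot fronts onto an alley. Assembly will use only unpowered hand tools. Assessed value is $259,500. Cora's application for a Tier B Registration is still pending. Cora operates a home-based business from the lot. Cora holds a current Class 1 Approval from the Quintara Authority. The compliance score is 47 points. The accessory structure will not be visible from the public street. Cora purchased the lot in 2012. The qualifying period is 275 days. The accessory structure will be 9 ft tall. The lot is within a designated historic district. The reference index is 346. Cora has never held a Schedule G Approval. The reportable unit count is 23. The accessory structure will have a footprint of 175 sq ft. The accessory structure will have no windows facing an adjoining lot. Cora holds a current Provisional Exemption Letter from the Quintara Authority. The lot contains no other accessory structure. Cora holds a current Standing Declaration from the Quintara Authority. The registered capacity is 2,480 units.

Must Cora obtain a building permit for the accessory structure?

Yes — Cora must obtain a building permit.

Exception (a) requires that the structure's height is less than 8 ft; but the structure's height is 9 ft, not less than 8 ft, so (a) is unavailable.
Exception (b) is satisfied on its face — a current Class 1 Approval is held; the reportable unit count is 23, meeting the 23 threshold. But applying paragraph (f): (f) is triggered — a current Provisional Exemption Letter is held. Exception (b) does not apply.
Exception (c) does not apply: there is no Schedule G Approval in force.
Exception (d): no windows face an adjoining lot; assembly uses only hand tools — every condition holds. However, paragraphs (h)–(m) must be considered: (h) operates against (d): the lot is in a historic district. (i) operates (a home-based business operates on the lot), but is displaced by (j): (j) is triggered — the reference index is 346, less than the 449 limit. (k) would limit (j) — the registered capacity is 2,480 units, below the 2,620 units limit — but (l) sets (k) aside: (l) applies — assessed value is $259,500, under the $268,000 limit. (m), which would lift (l), is not engaged — the qualifying period is 275 days, short of 340 days. Exception (d) does not apply.
Exception (e): the compliance score is 47 points, meeting the 45 points threshold; the lot has no other accessory structure — every condition holds. But: (n) operates against (e): a current Standing Declaration is held. So (e) is unavailable.
No exception is made out. Cora falls within the general rule.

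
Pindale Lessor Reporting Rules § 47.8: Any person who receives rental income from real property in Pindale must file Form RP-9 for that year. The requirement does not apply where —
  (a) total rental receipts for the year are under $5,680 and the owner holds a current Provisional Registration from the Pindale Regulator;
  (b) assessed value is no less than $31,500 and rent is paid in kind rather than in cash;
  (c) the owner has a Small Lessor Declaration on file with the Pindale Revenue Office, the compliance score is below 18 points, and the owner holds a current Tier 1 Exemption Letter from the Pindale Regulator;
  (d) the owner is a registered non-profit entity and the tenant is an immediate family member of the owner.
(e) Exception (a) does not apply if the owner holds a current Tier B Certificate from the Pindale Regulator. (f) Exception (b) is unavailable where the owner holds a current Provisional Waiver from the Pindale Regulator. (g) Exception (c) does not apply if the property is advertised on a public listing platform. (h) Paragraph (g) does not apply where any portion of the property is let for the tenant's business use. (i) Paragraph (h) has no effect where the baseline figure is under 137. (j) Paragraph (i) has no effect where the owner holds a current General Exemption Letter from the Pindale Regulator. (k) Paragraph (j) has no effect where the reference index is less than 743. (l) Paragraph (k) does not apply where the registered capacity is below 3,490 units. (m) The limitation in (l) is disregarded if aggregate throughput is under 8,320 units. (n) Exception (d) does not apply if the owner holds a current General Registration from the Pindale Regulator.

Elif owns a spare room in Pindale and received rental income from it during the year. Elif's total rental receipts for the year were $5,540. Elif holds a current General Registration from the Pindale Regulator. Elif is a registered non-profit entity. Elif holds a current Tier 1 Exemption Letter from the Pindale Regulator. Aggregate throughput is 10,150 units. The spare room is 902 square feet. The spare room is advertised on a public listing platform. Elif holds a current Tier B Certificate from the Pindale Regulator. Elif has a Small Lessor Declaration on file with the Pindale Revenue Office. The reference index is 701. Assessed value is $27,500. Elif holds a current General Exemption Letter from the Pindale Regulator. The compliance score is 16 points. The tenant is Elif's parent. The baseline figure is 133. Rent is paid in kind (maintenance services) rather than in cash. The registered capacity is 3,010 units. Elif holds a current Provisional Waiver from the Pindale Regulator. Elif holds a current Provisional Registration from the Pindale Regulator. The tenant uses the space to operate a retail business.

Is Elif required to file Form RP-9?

Exception (a) is satisfied on its face — total rental receipts for the year are $5,540, under the $5,680 limit; a current Provisional Registration is held. Turning to paragraph (e): (e) is triggered — a current Tier B Certificate is held. (a) is therefore removed.
Exception (b) fails — assessed value is $27,500, short of $31,500.
All of (c)'s requirements are met (a Small Lessor Declaration is on file; the compliance score is 16 points, below the 18 points limit; a current Tier 1 Exemption Letter is held). As to paragraphs (g)–(m): (g) is triggered (the property is publicly advertised), but is itself disapplied by (h): (h) operates against (g): the space is let for business use. (i) would limit (h) — the baseline figure is 133, under the 137 limit — but (j) sets (i) aside: (j) operates against (i): a current General Exemption Letter is held. (k) is engaged (the reference index is 701, less than the 743 limit), but yields to (l): (l) operates against (k): the registered capacity is 3,010 units, below the 3,490 units limit. (m), which would lift (l), is inapplicable — aggregate throughput is 10,150 units, not under 8,320 units. So (c) applies.
All of (d)'s requirements are met (Elif is a registered non-profit; the tenant is an immediate family member). But applying paragraph (n): (n) operates against (d): a current General Registration is held. (d) is therefore removed.

No — exception (c) applies; Elif is not required to file Form RP-9.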